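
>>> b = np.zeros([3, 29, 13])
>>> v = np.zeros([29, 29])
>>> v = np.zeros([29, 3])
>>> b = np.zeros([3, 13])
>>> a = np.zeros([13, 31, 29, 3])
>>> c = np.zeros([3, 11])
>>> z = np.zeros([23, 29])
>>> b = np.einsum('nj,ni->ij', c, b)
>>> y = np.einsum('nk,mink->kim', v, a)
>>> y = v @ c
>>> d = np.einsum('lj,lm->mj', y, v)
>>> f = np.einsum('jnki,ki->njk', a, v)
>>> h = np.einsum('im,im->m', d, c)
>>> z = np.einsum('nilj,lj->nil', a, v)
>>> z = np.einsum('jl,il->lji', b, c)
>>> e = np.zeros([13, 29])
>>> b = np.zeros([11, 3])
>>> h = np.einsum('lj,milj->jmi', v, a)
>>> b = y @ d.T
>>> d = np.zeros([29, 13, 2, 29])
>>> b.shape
(29, 3)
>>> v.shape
(29, 3)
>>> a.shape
(13, 31, 29, 3)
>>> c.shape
(3, 11)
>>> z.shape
(11, 13, 3)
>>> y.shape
(29, 11)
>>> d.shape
(29, 13, 2, 29)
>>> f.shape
(31, 13, 29)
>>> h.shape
(3, 13, 31)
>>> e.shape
(13, 29)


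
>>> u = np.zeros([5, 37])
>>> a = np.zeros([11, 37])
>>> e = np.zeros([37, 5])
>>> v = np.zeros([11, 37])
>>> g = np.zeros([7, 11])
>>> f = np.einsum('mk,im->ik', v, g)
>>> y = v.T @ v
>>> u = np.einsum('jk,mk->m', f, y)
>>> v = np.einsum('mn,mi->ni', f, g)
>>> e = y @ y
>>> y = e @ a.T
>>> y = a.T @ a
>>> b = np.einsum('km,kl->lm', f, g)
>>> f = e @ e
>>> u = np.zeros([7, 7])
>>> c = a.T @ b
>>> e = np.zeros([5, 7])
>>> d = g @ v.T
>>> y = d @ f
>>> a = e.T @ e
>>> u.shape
(7, 7)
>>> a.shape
(7, 7)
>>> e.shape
(5, 7)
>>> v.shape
(37, 11)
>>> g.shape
(7, 11)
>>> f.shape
(37, 37)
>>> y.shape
(7, 37)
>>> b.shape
(11, 37)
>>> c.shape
(37, 37)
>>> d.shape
(7, 37)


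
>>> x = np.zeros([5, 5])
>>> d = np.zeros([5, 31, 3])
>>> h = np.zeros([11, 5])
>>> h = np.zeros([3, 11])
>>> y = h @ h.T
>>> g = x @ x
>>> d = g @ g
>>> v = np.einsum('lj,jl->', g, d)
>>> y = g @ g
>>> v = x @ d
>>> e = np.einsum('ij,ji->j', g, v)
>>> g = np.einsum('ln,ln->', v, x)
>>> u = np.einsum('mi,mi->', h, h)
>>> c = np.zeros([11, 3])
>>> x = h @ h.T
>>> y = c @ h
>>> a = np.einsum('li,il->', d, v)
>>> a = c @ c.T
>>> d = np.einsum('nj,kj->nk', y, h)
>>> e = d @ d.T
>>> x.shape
(3, 3)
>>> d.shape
(11, 3)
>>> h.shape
(3, 11)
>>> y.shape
(11, 11)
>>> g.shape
()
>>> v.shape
(5, 5)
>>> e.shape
(11, 11)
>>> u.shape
()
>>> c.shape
(11, 3)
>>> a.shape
(11, 11)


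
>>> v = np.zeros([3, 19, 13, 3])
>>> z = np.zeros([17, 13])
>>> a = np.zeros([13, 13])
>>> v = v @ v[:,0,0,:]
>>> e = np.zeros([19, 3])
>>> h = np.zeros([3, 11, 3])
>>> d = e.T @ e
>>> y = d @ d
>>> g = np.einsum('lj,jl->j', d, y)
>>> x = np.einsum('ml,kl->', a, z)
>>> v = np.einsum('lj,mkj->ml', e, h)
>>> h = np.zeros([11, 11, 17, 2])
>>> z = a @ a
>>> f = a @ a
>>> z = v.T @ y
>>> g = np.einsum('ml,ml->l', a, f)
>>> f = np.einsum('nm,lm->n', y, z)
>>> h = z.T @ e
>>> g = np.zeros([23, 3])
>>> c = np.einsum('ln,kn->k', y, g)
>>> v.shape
(3, 19)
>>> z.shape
(19, 3)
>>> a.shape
(13, 13)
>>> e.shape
(19, 3)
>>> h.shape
(3, 3)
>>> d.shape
(3, 3)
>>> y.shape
(3, 3)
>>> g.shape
(23, 3)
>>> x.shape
()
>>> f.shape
(3,)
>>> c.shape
(23,)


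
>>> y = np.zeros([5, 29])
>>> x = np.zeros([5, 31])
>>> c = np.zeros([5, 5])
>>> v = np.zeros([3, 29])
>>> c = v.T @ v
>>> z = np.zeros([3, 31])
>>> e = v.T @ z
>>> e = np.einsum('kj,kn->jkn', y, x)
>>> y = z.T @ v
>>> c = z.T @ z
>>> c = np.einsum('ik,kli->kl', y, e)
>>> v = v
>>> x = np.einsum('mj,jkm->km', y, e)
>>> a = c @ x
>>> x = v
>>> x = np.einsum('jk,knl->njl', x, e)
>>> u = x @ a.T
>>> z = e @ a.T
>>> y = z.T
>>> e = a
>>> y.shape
(29, 5, 29)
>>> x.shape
(5, 3, 31)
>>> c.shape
(29, 5)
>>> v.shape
(3, 29)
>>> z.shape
(29, 5, 29)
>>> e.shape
(29, 31)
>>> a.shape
(29, 31)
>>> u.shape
(5, 3, 29)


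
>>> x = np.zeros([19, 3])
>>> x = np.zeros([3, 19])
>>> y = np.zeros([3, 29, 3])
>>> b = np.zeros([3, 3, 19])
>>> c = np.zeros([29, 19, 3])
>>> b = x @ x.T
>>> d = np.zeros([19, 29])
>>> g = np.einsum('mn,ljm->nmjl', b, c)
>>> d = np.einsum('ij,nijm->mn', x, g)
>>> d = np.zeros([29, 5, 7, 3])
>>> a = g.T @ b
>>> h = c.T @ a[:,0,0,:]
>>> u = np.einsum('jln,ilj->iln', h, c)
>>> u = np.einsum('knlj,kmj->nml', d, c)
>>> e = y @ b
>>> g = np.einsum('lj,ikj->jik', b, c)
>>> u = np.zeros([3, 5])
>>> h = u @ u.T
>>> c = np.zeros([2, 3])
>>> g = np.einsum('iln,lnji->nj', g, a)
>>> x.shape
(3, 19)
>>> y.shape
(3, 29, 3)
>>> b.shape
(3, 3)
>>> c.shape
(2, 3)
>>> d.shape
(29, 5, 7, 3)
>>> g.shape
(19, 3)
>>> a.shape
(29, 19, 3, 3)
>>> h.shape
(3, 3)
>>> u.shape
(3, 5)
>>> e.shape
(3, 29, 3)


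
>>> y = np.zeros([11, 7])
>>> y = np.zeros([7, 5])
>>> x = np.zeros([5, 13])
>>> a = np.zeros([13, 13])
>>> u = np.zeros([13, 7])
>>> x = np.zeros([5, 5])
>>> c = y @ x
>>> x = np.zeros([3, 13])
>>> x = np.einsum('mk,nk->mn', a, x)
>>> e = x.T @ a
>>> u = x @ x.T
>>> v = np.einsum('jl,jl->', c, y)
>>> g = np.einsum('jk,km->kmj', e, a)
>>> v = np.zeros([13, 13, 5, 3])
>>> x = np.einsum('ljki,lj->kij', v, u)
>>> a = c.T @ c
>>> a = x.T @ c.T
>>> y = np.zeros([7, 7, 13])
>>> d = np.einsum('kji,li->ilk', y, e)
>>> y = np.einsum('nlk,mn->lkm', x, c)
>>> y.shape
(3, 13, 7)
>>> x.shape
(5, 3, 13)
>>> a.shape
(13, 3, 7)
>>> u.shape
(13, 13)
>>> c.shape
(7, 5)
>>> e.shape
(3, 13)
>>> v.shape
(13, 13, 5, 3)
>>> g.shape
(13, 13, 3)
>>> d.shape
(13, 3, 7)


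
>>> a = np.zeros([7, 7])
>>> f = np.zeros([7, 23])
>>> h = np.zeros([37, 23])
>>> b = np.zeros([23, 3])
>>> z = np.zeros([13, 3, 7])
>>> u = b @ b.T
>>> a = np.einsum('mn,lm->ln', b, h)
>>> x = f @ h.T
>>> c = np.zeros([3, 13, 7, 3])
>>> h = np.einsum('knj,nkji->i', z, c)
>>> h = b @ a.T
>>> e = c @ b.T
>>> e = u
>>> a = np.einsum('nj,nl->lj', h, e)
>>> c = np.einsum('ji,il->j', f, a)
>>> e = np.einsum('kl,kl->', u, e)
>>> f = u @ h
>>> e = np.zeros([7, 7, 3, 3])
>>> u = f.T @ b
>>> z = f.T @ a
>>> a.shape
(23, 37)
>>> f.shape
(23, 37)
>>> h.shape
(23, 37)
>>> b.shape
(23, 3)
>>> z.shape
(37, 37)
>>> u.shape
(37, 3)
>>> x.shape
(7, 37)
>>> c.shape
(7,)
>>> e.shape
(7, 7, 3, 3)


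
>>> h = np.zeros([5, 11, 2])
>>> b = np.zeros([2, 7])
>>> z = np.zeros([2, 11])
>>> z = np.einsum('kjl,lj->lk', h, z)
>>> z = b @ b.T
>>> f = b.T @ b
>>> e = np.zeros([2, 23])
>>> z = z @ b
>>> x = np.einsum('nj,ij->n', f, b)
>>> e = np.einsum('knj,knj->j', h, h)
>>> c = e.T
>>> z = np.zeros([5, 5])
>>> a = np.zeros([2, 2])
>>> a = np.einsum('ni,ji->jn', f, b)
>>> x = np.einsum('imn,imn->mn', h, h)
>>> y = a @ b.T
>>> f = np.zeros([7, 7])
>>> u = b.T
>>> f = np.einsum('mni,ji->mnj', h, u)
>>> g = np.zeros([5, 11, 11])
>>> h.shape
(5, 11, 2)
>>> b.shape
(2, 7)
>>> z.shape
(5, 5)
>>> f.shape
(5, 11, 7)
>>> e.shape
(2,)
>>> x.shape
(11, 2)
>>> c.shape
(2,)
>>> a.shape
(2, 7)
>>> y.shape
(2, 2)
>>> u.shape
(7, 2)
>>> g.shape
(5, 11, 11)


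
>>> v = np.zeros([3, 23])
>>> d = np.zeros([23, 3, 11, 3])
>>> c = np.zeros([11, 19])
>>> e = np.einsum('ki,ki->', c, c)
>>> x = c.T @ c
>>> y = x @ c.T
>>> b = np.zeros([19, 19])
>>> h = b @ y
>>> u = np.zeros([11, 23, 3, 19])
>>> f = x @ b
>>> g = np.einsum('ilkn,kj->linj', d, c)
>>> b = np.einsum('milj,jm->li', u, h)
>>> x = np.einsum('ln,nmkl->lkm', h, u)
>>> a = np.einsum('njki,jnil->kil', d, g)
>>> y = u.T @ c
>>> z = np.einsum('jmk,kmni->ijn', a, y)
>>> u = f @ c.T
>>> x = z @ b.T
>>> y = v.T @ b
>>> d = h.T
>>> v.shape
(3, 23)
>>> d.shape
(11, 19)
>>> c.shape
(11, 19)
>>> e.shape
()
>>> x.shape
(19, 11, 3)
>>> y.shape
(23, 23)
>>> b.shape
(3, 23)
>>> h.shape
(19, 11)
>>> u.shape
(19, 11)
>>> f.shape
(19, 19)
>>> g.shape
(3, 23, 3, 19)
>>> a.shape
(11, 3, 19)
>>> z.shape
(19, 11, 23)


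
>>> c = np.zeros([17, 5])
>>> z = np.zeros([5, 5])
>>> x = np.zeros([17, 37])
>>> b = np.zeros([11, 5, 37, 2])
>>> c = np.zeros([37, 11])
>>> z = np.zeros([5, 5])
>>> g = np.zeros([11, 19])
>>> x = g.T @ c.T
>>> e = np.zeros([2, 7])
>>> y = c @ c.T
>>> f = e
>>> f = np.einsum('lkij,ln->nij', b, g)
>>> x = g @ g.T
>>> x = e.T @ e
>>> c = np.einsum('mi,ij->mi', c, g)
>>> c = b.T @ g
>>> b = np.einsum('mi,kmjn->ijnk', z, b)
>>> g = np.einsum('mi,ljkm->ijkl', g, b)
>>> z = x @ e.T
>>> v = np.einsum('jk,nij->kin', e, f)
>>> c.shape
(2, 37, 5, 19)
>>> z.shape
(7, 2)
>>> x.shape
(7, 7)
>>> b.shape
(5, 37, 2, 11)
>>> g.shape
(19, 37, 2, 5)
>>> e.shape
(2, 7)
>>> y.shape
(37, 37)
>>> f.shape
(19, 37, 2)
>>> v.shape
(7, 37, 19)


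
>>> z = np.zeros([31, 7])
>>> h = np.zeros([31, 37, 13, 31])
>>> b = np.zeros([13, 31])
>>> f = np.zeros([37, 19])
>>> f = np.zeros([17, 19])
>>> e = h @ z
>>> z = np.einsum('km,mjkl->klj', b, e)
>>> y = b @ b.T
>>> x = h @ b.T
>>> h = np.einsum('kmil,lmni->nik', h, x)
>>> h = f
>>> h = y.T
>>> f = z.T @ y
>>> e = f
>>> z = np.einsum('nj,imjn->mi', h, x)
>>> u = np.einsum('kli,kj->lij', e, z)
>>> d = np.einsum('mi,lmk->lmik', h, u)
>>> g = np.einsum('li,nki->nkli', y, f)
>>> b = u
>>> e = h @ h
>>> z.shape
(37, 31)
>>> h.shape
(13, 13)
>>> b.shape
(7, 13, 31)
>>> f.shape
(37, 7, 13)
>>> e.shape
(13, 13)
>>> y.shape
(13, 13)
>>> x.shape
(31, 37, 13, 13)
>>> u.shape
(7, 13, 31)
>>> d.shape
(7, 13, 13, 31)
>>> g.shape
(37, 7, 13, 13)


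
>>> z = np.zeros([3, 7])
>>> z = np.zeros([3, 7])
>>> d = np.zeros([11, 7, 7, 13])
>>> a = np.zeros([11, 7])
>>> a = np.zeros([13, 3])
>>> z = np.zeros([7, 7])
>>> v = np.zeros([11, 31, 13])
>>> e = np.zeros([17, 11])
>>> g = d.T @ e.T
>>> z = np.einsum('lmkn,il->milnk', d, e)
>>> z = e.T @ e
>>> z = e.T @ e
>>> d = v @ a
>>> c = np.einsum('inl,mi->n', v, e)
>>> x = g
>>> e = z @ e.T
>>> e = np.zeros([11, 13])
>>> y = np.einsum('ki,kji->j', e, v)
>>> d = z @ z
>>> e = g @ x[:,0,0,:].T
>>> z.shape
(11, 11)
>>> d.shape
(11, 11)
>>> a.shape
(13, 3)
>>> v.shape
(11, 31, 13)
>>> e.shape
(13, 7, 7, 13)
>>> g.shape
(13, 7, 7, 17)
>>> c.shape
(31,)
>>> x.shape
(13, 7, 7, 17)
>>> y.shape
(31,)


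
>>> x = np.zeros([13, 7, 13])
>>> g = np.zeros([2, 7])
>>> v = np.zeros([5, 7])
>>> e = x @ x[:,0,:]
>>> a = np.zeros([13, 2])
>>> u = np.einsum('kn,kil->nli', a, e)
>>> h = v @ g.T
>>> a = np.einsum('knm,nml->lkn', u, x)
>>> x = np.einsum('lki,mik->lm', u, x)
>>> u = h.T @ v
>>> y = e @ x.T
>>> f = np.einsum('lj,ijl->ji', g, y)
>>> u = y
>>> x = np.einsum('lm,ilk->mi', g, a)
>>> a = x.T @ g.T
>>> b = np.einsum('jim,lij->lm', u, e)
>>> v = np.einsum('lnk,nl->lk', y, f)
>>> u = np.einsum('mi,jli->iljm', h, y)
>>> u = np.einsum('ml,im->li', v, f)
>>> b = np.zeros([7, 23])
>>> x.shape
(7, 13)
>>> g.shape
(2, 7)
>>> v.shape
(13, 2)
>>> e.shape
(13, 7, 13)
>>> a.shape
(13, 2)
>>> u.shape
(2, 7)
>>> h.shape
(5, 2)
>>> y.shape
(13, 7, 2)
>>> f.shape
(7, 13)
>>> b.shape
(7, 23)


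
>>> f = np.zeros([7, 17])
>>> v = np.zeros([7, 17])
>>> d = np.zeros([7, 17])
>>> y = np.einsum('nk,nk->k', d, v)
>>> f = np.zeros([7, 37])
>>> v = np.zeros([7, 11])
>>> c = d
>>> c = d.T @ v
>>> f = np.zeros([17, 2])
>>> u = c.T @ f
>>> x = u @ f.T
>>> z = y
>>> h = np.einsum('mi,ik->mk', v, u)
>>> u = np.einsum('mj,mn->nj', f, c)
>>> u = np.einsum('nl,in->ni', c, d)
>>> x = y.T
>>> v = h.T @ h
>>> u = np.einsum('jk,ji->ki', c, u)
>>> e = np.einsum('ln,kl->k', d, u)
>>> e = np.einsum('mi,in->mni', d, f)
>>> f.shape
(17, 2)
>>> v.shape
(2, 2)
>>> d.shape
(7, 17)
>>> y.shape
(17,)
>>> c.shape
(17, 11)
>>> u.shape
(11, 7)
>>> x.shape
(17,)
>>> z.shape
(17,)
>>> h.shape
(7, 2)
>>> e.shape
(7, 2, 17)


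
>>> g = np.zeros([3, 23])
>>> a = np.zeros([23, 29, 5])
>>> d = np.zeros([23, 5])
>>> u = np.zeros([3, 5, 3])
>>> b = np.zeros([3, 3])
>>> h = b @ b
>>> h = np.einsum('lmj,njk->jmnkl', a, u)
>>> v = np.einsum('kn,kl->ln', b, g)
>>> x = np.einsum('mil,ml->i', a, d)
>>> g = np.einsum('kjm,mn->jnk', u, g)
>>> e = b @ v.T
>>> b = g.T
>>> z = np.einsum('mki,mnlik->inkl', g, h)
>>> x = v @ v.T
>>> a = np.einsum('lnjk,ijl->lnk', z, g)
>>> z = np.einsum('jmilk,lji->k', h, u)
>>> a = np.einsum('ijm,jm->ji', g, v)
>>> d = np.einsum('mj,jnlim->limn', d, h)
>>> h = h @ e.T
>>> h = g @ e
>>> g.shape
(5, 23, 3)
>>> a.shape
(23, 5)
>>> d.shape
(3, 3, 23, 29)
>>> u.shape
(3, 5, 3)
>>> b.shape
(3, 23, 5)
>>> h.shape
(5, 23, 23)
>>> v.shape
(23, 3)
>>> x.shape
(23, 23)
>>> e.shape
(3, 23)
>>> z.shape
(23,)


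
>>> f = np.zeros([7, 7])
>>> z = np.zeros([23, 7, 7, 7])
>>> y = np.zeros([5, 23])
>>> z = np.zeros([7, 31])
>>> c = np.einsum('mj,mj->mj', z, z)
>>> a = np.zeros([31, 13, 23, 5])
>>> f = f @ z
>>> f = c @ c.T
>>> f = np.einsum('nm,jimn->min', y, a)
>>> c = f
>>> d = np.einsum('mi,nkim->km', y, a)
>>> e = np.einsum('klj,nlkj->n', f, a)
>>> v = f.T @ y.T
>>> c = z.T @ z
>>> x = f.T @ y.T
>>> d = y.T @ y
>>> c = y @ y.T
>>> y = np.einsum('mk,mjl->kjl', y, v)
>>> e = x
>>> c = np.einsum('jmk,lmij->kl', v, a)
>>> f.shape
(23, 13, 5)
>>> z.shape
(7, 31)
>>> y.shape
(23, 13, 5)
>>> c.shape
(5, 31)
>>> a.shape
(31, 13, 23, 5)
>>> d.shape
(23, 23)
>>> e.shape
(5, 13, 5)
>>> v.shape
(5, 13, 5)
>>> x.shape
(5, 13, 5)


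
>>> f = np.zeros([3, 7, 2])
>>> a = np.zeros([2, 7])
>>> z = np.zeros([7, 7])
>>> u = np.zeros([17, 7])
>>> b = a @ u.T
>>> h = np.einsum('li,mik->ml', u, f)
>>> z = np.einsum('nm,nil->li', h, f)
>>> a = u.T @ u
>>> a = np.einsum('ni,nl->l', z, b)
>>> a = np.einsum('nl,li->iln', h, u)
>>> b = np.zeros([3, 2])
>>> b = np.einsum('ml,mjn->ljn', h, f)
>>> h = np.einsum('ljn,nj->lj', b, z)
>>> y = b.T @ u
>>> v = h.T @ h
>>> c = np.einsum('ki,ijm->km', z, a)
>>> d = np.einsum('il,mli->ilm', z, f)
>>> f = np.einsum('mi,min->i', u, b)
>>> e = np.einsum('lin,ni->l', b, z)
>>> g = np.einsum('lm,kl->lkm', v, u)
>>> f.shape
(7,)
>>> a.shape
(7, 17, 3)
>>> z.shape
(2, 7)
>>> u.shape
(17, 7)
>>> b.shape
(17, 7, 2)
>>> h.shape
(17, 7)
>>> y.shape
(2, 7, 7)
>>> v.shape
(7, 7)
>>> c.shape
(2, 3)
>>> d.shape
(2, 7, 3)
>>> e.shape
(17,)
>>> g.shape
(7, 17, 7)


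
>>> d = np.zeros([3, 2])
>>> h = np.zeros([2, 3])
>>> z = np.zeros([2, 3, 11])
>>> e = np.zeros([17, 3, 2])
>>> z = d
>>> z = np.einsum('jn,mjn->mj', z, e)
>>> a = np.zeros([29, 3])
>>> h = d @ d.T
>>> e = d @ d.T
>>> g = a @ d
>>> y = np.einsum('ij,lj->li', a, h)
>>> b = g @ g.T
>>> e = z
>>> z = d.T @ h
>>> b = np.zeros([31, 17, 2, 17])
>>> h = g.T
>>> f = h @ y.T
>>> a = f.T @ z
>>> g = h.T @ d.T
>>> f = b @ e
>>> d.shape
(3, 2)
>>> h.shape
(2, 29)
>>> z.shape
(2, 3)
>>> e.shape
(17, 3)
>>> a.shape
(3, 3)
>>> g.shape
(29, 3)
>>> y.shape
(3, 29)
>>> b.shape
(31, 17, 2, 17)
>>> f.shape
(31, 17, 2, 3)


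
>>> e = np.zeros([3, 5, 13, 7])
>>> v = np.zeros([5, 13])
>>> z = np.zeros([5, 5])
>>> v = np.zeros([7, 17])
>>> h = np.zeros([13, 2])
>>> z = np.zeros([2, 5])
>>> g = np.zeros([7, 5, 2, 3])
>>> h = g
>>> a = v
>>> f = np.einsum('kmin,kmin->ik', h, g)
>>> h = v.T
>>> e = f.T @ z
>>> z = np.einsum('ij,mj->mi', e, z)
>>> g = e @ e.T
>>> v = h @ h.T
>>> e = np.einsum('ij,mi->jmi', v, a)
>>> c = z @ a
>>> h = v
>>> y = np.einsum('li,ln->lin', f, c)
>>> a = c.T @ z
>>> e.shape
(17, 7, 17)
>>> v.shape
(17, 17)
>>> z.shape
(2, 7)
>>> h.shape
(17, 17)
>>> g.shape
(7, 7)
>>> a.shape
(17, 7)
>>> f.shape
(2, 7)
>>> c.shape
(2, 17)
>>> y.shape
(2, 7, 17)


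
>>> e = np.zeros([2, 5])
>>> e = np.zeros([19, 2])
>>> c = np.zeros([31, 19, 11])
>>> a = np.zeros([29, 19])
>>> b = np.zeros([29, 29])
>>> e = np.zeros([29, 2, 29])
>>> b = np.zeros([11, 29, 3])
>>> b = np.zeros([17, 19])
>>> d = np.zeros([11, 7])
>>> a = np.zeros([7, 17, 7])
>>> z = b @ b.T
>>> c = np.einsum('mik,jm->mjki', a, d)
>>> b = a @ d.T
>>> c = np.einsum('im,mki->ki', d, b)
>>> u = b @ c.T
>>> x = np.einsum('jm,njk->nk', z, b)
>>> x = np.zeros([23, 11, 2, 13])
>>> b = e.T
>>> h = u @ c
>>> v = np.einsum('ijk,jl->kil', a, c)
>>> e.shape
(29, 2, 29)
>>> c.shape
(17, 11)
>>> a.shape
(7, 17, 7)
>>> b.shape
(29, 2, 29)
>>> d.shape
(11, 7)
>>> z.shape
(17, 17)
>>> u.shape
(7, 17, 17)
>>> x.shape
(23, 11, 2, 13)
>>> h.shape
(7, 17, 11)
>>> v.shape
(7, 7, 11)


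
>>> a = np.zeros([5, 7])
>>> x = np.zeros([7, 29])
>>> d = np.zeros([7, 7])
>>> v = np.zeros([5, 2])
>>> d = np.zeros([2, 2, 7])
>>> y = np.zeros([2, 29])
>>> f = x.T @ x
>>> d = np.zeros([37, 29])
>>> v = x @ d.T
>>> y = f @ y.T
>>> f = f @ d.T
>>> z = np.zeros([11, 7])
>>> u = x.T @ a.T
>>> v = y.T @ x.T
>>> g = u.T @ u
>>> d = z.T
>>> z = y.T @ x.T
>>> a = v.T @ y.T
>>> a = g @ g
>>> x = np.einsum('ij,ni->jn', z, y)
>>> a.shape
(5, 5)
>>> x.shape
(7, 29)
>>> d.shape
(7, 11)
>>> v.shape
(2, 7)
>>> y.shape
(29, 2)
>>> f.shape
(29, 37)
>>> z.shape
(2, 7)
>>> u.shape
(29, 5)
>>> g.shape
(5, 5)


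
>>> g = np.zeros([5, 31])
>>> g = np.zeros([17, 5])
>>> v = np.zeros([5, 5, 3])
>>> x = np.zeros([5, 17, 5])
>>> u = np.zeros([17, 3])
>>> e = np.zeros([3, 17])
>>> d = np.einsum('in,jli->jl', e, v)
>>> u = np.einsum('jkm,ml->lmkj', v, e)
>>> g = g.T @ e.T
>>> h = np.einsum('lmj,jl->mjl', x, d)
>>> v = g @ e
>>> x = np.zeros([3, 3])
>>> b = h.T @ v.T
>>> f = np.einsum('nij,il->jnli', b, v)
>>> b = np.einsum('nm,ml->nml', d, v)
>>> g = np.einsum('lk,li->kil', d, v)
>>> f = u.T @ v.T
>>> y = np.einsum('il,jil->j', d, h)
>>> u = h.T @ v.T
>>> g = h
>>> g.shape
(17, 5, 5)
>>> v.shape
(5, 17)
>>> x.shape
(3, 3)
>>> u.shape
(5, 5, 5)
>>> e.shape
(3, 17)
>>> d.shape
(5, 5)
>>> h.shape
(17, 5, 5)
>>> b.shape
(5, 5, 17)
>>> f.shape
(5, 5, 3, 5)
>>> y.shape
(17,)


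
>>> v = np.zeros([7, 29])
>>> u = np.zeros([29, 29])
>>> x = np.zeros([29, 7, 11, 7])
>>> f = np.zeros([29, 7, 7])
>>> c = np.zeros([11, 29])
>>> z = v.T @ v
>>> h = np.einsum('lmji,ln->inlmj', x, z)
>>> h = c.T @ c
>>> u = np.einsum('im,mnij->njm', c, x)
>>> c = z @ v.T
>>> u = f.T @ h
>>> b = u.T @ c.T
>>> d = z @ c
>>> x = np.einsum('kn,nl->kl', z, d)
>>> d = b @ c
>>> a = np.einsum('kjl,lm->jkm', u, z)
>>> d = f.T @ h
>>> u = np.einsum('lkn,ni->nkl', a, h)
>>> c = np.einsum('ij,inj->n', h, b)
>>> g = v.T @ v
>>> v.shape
(7, 29)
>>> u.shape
(29, 7, 7)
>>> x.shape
(29, 7)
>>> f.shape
(29, 7, 7)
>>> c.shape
(7,)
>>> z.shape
(29, 29)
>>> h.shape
(29, 29)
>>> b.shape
(29, 7, 29)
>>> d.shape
(7, 7, 29)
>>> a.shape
(7, 7, 29)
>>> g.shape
(29, 29)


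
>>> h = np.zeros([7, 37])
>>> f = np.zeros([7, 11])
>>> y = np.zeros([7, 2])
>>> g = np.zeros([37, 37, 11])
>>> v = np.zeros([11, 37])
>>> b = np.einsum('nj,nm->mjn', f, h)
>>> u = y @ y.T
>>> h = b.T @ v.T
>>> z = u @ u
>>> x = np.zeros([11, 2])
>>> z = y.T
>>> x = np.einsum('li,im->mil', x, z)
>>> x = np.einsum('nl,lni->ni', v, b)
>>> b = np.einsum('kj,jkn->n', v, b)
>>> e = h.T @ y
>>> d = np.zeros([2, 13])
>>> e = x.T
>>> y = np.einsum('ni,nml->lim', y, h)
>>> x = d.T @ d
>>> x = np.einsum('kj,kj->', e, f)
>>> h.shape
(7, 11, 11)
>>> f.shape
(7, 11)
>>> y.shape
(11, 2, 11)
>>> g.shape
(37, 37, 11)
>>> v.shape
(11, 37)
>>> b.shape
(7,)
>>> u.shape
(7, 7)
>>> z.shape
(2, 7)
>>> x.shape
()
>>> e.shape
(7, 11)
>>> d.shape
(2, 13)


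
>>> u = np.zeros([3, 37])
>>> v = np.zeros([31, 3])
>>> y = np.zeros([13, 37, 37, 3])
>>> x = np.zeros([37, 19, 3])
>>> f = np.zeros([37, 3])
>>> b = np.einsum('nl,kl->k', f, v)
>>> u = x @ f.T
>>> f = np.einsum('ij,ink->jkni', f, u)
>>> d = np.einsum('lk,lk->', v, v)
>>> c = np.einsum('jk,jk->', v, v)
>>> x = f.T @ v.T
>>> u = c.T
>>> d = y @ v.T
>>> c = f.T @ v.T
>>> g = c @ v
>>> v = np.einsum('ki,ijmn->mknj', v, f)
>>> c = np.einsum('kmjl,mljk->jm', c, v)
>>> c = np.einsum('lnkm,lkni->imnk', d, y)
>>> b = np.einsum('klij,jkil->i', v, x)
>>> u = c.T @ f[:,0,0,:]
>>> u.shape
(37, 37, 31, 37)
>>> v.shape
(19, 31, 37, 37)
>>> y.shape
(13, 37, 37, 3)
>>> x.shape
(37, 19, 37, 31)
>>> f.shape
(3, 37, 19, 37)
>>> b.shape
(37,)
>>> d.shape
(13, 37, 37, 31)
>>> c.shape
(3, 31, 37, 37)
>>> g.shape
(37, 19, 37, 3)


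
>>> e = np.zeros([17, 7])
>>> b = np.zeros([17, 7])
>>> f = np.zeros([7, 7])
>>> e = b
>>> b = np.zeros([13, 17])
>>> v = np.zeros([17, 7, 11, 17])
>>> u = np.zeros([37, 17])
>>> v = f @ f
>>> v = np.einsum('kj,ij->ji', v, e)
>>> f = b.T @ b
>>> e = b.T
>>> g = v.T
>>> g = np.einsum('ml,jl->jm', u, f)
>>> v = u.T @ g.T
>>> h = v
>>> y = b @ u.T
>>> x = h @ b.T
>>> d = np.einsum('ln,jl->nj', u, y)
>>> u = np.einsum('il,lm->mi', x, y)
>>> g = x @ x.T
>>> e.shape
(17, 13)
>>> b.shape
(13, 17)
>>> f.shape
(17, 17)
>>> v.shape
(17, 17)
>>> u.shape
(37, 17)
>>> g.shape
(17, 17)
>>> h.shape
(17, 17)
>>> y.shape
(13, 37)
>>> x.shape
(17, 13)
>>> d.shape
(17, 13)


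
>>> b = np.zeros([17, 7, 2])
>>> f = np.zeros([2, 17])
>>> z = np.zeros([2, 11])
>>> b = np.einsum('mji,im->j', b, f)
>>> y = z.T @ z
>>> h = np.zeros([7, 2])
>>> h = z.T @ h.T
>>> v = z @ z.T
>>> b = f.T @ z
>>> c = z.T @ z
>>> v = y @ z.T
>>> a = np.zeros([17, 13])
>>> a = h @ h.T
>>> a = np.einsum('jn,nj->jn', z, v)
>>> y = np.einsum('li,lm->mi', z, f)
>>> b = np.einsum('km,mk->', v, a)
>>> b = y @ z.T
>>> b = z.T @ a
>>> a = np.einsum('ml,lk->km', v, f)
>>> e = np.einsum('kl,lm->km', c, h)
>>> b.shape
(11, 11)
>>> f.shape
(2, 17)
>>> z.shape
(2, 11)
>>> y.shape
(17, 11)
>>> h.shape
(11, 7)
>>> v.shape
(11, 2)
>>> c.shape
(11, 11)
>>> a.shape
(17, 11)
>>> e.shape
(11, 7)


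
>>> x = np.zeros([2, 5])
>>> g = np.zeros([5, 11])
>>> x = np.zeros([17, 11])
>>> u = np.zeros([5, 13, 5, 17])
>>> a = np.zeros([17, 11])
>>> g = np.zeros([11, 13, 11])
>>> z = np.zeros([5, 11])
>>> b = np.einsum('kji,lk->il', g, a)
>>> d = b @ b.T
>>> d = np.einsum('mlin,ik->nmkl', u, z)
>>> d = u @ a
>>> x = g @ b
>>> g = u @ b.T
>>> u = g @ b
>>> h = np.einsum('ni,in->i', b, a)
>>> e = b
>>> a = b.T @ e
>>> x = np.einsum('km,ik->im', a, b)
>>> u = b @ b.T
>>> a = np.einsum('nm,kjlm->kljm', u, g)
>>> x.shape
(11, 17)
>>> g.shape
(5, 13, 5, 11)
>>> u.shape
(11, 11)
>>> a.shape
(5, 5, 13, 11)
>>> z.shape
(5, 11)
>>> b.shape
(11, 17)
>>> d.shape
(5, 13, 5, 11)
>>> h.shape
(17,)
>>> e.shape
(11, 17)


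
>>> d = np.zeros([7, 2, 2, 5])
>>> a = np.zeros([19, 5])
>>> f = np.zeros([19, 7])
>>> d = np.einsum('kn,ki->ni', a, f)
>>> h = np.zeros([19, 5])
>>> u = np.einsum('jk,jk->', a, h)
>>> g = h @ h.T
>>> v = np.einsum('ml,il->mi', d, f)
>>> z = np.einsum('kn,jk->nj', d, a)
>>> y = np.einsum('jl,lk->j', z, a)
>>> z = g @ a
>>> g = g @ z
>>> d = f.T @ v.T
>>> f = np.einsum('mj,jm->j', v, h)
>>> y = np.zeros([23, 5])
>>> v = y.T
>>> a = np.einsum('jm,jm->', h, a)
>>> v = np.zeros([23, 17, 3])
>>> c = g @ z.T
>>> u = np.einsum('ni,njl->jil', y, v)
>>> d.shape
(7, 5)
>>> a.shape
()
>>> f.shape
(19,)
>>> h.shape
(19, 5)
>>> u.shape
(17, 5, 3)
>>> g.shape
(19, 5)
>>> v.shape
(23, 17, 3)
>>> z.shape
(19, 5)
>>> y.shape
(23, 5)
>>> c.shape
(19, 19)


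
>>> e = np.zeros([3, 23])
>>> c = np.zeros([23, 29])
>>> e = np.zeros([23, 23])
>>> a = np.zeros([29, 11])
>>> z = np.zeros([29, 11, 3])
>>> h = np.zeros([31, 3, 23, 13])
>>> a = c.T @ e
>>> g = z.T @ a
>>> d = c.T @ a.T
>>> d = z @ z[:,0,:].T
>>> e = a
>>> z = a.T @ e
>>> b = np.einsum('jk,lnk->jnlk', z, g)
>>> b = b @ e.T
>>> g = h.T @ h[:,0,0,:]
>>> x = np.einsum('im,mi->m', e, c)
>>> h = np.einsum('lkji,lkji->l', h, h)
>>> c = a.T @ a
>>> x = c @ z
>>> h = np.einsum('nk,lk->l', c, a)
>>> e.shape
(29, 23)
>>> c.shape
(23, 23)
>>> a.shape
(29, 23)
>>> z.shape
(23, 23)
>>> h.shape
(29,)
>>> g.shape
(13, 23, 3, 13)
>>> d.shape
(29, 11, 29)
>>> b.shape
(23, 11, 3, 29)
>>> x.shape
(23, 23)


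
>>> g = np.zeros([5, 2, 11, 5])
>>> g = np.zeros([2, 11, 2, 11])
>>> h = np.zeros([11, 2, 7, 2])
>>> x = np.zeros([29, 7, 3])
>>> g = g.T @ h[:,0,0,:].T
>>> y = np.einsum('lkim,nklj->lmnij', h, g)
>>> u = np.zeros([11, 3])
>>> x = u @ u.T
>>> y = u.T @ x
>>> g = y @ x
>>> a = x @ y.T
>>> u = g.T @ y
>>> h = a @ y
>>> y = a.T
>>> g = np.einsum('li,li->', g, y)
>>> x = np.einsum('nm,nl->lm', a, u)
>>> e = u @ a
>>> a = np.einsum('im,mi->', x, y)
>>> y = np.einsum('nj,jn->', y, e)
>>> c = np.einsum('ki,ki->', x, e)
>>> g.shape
()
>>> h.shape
(11, 11)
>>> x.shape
(11, 3)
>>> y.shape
()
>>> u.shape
(11, 11)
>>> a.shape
()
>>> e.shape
(11, 3)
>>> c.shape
()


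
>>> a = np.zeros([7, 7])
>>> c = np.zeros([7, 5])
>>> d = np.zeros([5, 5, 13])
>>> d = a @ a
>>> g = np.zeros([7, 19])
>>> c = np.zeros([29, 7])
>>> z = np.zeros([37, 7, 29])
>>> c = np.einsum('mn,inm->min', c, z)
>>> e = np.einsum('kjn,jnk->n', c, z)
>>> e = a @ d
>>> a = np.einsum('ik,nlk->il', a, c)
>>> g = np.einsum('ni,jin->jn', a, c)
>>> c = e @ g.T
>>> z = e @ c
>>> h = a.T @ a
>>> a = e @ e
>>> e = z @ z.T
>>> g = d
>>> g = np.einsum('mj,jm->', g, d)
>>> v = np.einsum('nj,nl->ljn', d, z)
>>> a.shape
(7, 7)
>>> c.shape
(7, 29)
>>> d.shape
(7, 7)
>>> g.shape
()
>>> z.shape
(7, 29)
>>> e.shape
(7, 7)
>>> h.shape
(37, 37)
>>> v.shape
(29, 7, 7)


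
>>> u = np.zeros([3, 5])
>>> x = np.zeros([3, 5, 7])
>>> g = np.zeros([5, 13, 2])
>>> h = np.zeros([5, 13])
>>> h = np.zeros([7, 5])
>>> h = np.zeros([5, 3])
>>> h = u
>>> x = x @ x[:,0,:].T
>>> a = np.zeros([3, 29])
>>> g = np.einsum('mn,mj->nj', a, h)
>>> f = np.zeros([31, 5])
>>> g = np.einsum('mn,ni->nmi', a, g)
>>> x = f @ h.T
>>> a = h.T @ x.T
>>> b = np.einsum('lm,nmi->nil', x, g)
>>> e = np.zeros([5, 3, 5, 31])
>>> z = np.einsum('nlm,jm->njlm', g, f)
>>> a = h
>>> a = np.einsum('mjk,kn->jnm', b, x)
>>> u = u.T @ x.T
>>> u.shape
(5, 31)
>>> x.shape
(31, 3)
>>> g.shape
(29, 3, 5)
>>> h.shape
(3, 5)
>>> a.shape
(5, 3, 29)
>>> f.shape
(31, 5)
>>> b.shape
(29, 5, 31)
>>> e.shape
(5, 3, 5, 31)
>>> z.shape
(29, 31, 3, 5)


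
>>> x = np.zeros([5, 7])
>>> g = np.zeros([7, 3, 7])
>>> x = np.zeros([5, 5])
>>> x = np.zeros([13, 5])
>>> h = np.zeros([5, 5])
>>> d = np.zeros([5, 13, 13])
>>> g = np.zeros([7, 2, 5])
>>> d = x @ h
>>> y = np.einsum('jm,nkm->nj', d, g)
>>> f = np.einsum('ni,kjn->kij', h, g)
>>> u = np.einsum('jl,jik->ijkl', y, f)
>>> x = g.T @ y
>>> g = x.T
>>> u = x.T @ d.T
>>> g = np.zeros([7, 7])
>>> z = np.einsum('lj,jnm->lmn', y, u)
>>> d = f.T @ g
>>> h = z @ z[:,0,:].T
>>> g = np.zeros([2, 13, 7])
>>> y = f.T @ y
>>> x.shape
(5, 2, 13)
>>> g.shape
(2, 13, 7)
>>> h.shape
(7, 13, 7)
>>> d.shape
(2, 5, 7)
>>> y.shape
(2, 5, 13)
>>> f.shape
(7, 5, 2)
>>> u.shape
(13, 2, 13)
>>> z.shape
(7, 13, 2)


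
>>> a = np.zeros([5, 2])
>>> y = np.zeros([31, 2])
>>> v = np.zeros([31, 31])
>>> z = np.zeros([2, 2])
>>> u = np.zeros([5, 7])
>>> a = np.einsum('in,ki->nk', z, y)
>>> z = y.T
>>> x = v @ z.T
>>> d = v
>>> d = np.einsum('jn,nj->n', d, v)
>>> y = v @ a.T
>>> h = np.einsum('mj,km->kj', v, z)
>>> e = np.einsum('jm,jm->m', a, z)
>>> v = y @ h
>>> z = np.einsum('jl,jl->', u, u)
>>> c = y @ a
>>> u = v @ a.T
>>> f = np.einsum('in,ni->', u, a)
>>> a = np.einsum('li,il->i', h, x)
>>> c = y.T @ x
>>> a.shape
(31,)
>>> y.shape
(31, 2)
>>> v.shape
(31, 31)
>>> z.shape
()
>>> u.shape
(31, 2)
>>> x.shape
(31, 2)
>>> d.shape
(31,)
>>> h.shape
(2, 31)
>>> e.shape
(31,)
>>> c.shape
(2, 2)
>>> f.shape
()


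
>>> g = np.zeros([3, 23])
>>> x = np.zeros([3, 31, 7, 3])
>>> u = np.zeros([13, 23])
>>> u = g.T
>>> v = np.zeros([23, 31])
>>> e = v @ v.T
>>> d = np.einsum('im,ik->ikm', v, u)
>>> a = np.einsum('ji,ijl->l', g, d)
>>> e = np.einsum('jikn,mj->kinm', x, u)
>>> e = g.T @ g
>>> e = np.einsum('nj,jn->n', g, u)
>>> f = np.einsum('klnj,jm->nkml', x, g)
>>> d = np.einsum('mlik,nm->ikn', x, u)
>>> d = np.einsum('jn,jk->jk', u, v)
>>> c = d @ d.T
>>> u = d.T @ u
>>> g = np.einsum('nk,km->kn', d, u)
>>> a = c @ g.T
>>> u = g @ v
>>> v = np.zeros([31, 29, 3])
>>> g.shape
(31, 23)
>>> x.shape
(3, 31, 7, 3)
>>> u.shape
(31, 31)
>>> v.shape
(31, 29, 3)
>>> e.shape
(3,)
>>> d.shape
(23, 31)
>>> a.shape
(23, 31)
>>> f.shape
(7, 3, 23, 31)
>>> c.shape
(23, 23)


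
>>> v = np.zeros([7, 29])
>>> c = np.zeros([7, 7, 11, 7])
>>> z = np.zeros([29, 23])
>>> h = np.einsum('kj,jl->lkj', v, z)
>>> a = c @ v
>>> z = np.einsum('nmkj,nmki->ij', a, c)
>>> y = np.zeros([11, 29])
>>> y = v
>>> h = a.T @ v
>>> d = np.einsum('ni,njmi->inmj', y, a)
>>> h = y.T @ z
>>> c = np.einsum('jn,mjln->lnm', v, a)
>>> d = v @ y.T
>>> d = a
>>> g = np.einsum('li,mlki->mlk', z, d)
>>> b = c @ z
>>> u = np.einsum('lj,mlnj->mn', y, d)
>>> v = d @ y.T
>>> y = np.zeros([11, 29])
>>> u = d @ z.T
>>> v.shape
(7, 7, 11, 7)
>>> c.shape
(11, 29, 7)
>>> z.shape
(7, 29)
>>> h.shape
(29, 29)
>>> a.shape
(7, 7, 11, 29)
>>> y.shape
(11, 29)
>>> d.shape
(7, 7, 11, 29)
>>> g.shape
(7, 7, 11)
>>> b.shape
(11, 29, 29)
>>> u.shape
(7, 7, 11, 7)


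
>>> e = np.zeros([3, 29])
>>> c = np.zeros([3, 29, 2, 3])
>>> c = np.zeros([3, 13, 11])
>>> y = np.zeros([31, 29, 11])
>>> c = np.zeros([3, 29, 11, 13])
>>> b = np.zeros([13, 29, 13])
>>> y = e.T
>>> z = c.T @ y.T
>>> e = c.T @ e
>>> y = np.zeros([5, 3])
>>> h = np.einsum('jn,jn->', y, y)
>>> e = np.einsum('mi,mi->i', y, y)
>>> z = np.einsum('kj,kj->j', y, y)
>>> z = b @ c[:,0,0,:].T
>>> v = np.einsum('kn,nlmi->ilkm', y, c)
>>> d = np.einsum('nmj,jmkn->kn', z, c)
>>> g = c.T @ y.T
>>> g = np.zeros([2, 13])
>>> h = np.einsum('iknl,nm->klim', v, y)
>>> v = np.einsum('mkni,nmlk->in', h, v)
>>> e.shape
(3,)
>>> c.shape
(3, 29, 11, 13)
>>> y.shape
(5, 3)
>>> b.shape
(13, 29, 13)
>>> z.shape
(13, 29, 3)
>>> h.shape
(29, 11, 13, 3)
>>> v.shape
(3, 13)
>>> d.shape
(11, 13)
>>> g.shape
(2, 13)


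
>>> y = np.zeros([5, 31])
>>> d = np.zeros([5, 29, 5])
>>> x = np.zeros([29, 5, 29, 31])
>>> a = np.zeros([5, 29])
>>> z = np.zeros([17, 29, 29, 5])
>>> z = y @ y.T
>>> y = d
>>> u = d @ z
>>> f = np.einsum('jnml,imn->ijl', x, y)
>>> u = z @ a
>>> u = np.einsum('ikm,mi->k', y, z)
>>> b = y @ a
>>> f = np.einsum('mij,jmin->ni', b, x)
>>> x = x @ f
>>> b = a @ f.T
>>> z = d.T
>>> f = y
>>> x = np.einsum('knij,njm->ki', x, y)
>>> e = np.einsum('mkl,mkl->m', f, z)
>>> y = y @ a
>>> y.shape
(5, 29, 29)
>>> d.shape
(5, 29, 5)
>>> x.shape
(29, 29)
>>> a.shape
(5, 29)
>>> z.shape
(5, 29, 5)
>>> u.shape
(29,)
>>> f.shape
(5, 29, 5)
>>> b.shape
(5, 31)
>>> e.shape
(5,)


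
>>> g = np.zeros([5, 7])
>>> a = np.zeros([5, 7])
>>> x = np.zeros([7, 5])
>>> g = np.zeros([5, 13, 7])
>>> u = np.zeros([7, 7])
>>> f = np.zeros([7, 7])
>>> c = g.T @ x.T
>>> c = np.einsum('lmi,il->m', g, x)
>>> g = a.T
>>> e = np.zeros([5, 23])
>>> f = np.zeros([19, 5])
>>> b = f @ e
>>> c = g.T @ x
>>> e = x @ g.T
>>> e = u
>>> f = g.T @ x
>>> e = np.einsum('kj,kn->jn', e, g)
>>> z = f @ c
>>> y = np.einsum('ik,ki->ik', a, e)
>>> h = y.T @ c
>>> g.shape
(7, 5)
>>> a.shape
(5, 7)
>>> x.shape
(7, 5)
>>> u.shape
(7, 7)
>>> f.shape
(5, 5)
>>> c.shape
(5, 5)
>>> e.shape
(7, 5)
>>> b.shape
(19, 23)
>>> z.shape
(5, 5)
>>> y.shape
(5, 7)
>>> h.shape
(7, 5)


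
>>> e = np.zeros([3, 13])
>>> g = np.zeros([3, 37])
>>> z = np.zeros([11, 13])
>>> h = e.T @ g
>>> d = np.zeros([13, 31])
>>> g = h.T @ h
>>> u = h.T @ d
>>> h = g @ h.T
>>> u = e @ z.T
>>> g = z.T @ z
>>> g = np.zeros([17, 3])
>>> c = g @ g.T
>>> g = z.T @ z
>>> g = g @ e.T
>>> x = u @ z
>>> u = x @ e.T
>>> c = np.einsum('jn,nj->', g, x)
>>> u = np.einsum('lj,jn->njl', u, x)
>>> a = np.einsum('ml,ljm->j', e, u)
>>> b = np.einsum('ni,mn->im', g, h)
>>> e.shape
(3, 13)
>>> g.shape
(13, 3)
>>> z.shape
(11, 13)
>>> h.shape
(37, 13)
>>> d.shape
(13, 31)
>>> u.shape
(13, 3, 3)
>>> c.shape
()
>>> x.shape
(3, 13)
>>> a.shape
(3,)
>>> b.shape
(3, 37)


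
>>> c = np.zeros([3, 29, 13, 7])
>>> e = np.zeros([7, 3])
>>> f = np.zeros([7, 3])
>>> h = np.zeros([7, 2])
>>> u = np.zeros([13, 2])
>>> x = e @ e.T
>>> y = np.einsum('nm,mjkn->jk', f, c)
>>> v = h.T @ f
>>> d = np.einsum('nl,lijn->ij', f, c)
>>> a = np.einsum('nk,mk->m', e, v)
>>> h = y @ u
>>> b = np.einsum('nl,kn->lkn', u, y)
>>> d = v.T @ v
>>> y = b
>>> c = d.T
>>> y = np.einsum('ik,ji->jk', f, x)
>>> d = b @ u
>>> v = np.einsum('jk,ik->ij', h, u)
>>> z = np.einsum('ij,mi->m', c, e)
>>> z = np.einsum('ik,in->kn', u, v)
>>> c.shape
(3, 3)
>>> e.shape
(7, 3)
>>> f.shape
(7, 3)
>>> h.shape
(29, 2)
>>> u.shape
(13, 2)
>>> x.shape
(7, 7)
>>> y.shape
(7, 3)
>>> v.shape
(13, 29)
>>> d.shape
(2, 29, 2)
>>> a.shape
(2,)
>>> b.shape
(2, 29, 13)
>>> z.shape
(2, 29)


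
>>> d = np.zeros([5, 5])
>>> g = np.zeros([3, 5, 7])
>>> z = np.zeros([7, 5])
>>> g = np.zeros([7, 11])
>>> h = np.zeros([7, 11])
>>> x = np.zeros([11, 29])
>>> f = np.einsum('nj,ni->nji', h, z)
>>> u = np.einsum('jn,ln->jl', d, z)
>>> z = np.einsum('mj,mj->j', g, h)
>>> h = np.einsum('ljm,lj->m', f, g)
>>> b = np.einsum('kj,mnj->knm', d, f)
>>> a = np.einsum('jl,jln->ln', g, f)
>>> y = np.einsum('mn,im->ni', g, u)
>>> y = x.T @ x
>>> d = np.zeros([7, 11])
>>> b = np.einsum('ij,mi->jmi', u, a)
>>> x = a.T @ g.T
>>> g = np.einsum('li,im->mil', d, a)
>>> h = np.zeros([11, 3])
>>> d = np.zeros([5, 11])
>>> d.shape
(5, 11)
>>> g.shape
(5, 11, 7)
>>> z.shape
(11,)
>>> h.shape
(11, 3)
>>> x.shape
(5, 7)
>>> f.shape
(7, 11, 5)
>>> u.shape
(5, 7)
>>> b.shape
(7, 11, 5)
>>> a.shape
(11, 5)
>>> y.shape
(29, 29)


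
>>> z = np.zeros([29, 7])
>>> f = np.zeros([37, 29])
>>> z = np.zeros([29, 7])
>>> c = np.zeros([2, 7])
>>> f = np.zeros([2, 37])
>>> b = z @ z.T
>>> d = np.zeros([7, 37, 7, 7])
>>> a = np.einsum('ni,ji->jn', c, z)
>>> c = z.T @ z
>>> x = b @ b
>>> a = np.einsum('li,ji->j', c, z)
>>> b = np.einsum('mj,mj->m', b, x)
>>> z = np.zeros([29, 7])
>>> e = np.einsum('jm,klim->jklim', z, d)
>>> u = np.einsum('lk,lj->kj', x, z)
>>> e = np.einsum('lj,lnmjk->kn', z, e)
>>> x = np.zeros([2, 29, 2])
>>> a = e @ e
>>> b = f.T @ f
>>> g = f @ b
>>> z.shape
(29, 7)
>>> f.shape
(2, 37)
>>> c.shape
(7, 7)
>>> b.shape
(37, 37)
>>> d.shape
(7, 37, 7, 7)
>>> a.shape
(7, 7)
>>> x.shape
(2, 29, 2)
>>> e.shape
(7, 7)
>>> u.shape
(29, 7)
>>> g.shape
(2, 37)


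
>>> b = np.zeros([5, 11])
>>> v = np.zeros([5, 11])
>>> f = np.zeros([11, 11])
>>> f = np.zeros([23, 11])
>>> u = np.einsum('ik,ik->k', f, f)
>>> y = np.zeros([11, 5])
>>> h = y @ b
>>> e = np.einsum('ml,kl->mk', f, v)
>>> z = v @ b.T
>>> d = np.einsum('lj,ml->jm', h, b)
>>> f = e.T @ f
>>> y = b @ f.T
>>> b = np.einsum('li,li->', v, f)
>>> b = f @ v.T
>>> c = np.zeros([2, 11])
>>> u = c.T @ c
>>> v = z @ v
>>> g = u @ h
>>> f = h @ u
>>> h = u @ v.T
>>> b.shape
(5, 5)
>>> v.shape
(5, 11)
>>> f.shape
(11, 11)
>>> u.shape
(11, 11)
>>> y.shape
(5, 5)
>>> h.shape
(11, 5)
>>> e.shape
(23, 5)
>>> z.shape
(5, 5)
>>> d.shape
(11, 5)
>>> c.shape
(2, 11)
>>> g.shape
(11, 11)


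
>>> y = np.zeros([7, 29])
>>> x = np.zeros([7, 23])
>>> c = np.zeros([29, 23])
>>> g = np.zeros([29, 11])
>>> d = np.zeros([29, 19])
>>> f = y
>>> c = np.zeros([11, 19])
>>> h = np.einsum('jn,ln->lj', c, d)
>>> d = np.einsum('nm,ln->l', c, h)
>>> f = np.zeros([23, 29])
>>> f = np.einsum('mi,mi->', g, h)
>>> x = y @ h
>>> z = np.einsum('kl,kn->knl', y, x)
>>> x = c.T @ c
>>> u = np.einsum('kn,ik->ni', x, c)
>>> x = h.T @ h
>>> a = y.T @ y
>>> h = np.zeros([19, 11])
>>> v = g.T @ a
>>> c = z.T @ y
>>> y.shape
(7, 29)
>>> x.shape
(11, 11)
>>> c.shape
(29, 11, 29)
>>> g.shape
(29, 11)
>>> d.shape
(29,)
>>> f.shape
()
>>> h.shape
(19, 11)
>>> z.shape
(7, 11, 29)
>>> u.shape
(19, 11)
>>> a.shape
(29, 29)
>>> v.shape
(11, 29)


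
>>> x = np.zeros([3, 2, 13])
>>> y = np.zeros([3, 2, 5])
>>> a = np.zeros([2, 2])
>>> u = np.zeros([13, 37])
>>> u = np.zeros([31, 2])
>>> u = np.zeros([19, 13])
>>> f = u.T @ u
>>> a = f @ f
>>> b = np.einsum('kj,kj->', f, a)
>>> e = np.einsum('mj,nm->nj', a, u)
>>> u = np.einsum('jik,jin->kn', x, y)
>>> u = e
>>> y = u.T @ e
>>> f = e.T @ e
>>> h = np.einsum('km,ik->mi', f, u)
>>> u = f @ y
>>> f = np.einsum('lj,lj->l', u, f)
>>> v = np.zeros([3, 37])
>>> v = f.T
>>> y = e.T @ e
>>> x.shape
(3, 2, 13)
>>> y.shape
(13, 13)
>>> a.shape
(13, 13)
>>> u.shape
(13, 13)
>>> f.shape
(13,)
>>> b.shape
()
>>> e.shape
(19, 13)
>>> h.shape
(13, 19)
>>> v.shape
(13,)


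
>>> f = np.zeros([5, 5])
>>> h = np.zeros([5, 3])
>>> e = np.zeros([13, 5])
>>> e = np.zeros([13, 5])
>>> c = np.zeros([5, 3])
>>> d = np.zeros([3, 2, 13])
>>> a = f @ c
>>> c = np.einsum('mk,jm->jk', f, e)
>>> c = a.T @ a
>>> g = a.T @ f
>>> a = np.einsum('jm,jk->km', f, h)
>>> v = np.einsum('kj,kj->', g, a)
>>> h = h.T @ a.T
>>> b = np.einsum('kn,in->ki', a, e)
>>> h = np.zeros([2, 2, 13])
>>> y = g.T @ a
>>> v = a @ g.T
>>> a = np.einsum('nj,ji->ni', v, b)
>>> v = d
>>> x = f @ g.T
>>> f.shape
(5, 5)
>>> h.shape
(2, 2, 13)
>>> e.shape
(13, 5)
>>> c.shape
(3, 3)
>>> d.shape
(3, 2, 13)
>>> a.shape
(3, 13)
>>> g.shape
(3, 5)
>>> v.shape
(3, 2, 13)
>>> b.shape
(3, 13)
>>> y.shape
(5, 5)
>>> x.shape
(5, 3)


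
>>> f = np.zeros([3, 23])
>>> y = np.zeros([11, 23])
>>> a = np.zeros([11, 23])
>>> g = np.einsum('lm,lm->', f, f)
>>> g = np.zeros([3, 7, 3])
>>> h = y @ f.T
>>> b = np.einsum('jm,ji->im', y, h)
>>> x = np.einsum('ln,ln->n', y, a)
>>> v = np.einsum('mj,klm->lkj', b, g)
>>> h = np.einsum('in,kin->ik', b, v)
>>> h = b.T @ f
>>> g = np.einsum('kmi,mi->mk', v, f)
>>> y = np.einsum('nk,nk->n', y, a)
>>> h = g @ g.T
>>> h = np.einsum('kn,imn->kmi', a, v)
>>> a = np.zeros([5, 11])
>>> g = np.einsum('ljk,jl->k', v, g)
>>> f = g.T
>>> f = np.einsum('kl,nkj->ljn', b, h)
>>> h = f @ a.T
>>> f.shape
(23, 7, 11)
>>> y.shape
(11,)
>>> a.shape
(5, 11)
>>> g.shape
(23,)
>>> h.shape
(23, 7, 5)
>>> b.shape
(3, 23)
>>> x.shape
(23,)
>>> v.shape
(7, 3, 23)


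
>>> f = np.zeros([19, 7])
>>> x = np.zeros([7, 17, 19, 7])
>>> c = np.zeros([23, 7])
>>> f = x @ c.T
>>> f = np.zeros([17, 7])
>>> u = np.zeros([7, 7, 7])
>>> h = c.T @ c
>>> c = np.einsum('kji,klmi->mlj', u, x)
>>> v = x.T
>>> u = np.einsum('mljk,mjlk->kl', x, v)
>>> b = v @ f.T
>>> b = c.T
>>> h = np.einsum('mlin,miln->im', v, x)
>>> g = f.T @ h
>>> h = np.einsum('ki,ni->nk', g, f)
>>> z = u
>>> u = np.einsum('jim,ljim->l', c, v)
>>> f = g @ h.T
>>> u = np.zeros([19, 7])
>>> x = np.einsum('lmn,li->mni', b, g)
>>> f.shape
(7, 17)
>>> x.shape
(17, 19, 7)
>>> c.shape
(19, 17, 7)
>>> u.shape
(19, 7)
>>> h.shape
(17, 7)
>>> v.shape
(7, 19, 17, 7)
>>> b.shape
(7, 17, 19)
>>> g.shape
(7, 7)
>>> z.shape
(7, 17)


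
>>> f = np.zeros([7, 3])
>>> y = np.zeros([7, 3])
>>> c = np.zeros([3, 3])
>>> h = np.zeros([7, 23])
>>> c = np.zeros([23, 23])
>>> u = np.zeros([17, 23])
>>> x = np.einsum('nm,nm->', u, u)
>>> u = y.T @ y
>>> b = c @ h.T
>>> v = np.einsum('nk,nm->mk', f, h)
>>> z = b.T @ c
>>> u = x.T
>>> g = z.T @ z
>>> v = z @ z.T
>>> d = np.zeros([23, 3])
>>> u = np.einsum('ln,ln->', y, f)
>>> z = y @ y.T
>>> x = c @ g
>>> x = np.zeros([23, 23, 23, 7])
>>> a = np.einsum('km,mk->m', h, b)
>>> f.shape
(7, 3)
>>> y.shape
(7, 3)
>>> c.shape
(23, 23)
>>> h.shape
(7, 23)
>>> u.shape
()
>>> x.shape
(23, 23, 23, 7)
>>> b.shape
(23, 7)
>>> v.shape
(7, 7)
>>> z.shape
(7, 7)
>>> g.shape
(23, 23)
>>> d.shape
(23, 3)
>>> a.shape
(23,)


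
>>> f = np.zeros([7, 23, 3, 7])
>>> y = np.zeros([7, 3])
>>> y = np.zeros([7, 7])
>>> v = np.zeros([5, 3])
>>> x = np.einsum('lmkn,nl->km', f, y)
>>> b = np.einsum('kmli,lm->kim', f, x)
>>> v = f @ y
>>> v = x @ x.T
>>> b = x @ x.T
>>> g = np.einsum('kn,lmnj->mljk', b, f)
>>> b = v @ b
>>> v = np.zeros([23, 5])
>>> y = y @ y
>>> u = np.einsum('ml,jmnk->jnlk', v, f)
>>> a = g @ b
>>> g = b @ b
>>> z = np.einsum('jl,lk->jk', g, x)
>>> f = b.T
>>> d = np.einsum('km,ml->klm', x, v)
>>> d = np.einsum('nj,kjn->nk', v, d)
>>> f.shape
(3, 3)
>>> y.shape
(7, 7)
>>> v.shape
(23, 5)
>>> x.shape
(3, 23)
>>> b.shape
(3, 3)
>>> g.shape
(3, 3)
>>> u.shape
(7, 3, 5, 7)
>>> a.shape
(23, 7, 7, 3)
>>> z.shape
(3, 23)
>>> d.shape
(23, 3)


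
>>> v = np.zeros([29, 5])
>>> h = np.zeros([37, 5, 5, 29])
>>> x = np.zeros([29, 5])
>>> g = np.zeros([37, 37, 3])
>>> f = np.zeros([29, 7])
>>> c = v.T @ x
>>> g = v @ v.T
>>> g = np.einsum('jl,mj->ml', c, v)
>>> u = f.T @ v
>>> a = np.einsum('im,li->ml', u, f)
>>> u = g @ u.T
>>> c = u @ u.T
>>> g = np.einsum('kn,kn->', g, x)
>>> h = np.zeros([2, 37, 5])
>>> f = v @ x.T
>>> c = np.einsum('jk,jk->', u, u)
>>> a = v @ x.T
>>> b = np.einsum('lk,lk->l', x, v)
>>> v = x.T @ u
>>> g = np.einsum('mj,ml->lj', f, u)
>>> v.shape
(5, 7)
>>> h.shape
(2, 37, 5)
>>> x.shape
(29, 5)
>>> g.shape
(7, 29)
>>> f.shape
(29, 29)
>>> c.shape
()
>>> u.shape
(29, 7)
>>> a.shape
(29, 29)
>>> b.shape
(29,)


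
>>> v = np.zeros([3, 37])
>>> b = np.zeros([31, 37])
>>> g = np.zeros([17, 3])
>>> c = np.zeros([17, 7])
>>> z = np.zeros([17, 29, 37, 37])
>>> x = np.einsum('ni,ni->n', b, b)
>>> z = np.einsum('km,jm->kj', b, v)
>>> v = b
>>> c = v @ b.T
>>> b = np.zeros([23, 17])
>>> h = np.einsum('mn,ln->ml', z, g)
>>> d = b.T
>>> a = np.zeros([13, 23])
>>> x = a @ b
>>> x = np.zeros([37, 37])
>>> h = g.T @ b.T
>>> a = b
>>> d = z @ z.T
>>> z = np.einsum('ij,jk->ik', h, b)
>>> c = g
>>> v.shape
(31, 37)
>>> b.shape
(23, 17)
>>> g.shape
(17, 3)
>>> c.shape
(17, 3)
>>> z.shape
(3, 17)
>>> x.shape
(37, 37)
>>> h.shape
(3, 23)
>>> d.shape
(31, 31)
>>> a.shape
(23, 17)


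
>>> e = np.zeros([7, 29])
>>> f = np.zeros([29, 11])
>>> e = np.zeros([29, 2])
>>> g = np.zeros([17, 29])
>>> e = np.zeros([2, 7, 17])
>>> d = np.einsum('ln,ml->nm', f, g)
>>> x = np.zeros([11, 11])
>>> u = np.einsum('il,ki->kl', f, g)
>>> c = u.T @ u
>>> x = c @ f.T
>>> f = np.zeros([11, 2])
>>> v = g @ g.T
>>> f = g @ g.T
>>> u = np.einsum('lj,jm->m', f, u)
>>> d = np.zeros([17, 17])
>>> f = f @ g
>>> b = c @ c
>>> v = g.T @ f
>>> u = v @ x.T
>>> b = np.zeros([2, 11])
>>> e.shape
(2, 7, 17)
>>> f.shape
(17, 29)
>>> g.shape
(17, 29)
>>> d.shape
(17, 17)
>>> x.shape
(11, 29)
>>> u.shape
(29, 11)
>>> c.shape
(11, 11)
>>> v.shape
(29, 29)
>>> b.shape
(2, 11)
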